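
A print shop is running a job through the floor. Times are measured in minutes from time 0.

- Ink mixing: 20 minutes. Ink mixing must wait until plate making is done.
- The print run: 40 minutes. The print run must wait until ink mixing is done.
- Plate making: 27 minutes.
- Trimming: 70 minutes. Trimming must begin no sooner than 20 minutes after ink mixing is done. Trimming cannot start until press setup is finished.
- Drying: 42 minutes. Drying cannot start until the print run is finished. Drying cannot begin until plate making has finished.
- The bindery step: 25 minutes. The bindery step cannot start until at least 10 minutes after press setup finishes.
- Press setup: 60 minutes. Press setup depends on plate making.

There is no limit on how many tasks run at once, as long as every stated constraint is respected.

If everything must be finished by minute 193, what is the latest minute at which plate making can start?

36

Nothing follows drying; the deadline of minute 193 is its only limit. It must start by 193 − 42 = minute 151.
Since drying (must start by minute 151) depends on it, the print run must finish by minute 151. Backing off its 40-minute duration gives a latest start of minute 111.
Nothing follows trimming; the deadline of minute 193 is its only limit. It must start by 193 − 70 = minute 123.
Ink mixing has several dependents: the print run (must start by minute 111); trimming (must start by minute 123, minus 20-minute gap → minute 103). The earliest of those limits is minute 103, so ink mixing must start by 103 − 20 = minute 83.
The bindery step has no dependents, so it just needs to finish by minute 193. Starting by 193 − 25 = minute 168 achieves that.
For press setup: trimming (must start by minute 123); the bindery step (must start by minute 168, minus 10-minute gap → minute 158). The most restrictive is minute 123; with a 60-minute duration, press setup must start by minute 63.
Plate making has several dependents: ink mixing (must start by minute 83); press setup (must start by minute 63); drying (must start by minute 151). The earliest of those limits is minute 63, so plate making must start by 63 − 27 = minute 36.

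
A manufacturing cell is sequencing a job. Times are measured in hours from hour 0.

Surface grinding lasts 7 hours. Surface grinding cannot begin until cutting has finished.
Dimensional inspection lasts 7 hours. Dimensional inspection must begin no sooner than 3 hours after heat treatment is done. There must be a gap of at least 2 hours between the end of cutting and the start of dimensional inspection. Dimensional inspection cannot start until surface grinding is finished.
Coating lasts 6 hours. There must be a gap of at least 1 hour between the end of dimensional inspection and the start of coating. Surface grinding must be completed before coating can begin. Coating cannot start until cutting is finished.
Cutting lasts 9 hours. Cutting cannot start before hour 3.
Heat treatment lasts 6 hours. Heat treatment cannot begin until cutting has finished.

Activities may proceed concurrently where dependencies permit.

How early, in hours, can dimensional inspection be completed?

28

After its own release at hour 3, cutting can start at hour 3 and finishes at hour 12.
After cutting (finishes hour 12), surface grinding can start at hour 12 and finishes at hour 19.
Heat treatment waits on cutting (finishes hour 12), so it starts at hour 12 and finishes at 12 + 6 = hour 18.
Dimensional inspection cannot start until heat treatment (finishes hour 18, plus 3-hour gap → hour 21); cutting (finishes hour 12, plus 2-hour gap → hour 14); surface grinding (finishes hour 19). The controlling bound is hour 21, so dimensional inspection finishes at 21 + 7 = hour 28.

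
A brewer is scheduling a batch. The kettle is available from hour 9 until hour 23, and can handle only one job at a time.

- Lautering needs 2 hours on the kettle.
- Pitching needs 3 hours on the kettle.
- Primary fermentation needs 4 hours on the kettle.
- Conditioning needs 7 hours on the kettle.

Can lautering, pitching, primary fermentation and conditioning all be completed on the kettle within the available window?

No

The kettle window is 23 − 9 = 14 hours.
Running back to back, the jobs need 2 + 3 + 4 + 7 = 16 hours on the kettle.
Since 16 > 14, they cannot all fit.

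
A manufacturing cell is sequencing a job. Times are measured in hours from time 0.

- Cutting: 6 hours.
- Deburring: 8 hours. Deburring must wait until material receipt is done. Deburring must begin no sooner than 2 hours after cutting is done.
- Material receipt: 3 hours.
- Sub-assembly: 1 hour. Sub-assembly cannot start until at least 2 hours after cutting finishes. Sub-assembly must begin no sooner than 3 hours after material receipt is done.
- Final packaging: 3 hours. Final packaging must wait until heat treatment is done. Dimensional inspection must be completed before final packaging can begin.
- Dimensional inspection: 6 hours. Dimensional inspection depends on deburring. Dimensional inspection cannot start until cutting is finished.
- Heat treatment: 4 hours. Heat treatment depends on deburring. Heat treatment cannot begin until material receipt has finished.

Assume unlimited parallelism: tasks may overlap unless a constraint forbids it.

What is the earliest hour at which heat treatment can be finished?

20

Cutting can start immediately at hour 0; it finishes at hour 6.
Material receipt can start immediately at hour 0; it finishes at hour 3.
Deburring has to wait for material receipt (finishes hour 3); cutting (finishes hour 6, plus 2-hour gap → hour 8). The latest of these is hour 8, so deburring runs hour 8 to 8 + 8 = hour 16.
Heat treatment has to wait for deburring (finishes hour 16); material receipt (finishes hour 3). The latest of these is hour 16, so heat treatment runs hour 16 to 16 + 4 = hour 20.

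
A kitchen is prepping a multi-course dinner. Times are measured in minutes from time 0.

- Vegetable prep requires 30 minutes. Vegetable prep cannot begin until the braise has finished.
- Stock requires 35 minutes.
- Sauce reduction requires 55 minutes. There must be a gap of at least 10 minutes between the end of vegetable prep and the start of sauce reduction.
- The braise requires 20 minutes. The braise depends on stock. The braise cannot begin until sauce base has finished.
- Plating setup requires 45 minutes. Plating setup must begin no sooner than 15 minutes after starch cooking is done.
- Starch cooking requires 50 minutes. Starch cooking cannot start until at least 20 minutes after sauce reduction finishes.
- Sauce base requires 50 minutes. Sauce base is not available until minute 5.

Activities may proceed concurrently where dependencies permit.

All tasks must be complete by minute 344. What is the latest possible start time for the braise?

99

To finish by minute 344, plating setup (duration 45) must start no later than minute 299.
Starch cooking must finish before plating setup (must start by minute 299, minus 15-minute gap → minute 284). With a 50-minute duration, starch cooking must start by 284 − 50 = minute 234.
Sauce reduction must finish before starch cooking (must start by minute 234, minus 20-minute gap → minute 214). With a 55-minute duration, sauce reduction must start by 214 − 55 = minute 159.
Since sauce reduction (must start by minute 159, minus 10-minute gap → minute 149) depends on it, vegetable prep must finish by minute 149. Backing off its 30-minute duration gives a latest start of minute 119.
Since vegetable prep (must start by minute 119) depends on it, the braise must finish by minute 119. Backing off its 20-minute duration gives a latest start of minute 99.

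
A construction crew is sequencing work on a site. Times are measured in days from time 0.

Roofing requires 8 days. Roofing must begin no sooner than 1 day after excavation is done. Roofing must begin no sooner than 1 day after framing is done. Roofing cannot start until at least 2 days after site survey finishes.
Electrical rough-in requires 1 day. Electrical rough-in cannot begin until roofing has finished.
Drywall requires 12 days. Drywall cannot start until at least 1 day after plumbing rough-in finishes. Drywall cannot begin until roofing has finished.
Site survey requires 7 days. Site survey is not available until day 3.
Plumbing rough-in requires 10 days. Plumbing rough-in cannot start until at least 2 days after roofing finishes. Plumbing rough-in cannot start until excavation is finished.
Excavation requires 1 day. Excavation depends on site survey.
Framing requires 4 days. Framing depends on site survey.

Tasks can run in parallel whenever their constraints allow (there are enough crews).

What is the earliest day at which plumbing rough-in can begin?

Site survey cannot begin until its own release at day 3. It runs from day 3 to 3 + 7 = day 10.
After site survey (finishes day 10), framing can start at day 10 and finishes at day 14.
After site survey (finishes day 10), excavation can start at day 10 and finishes at day 11.
Roofing needs all of excavation (finishes day 11, plus 1-day gap → day 12); framing (finishes day 14, plus 1-day gap → day 15); site survey (finishes day 10, plus 2-day gap → day 12). That puts its earliest start at day 15; it finishes at 15 + 8 = day 23.
Plumbing rough-in waits on roofing (finishes day 23, plus 2-day gap → day 25); excavation (finishes day 11). The latest of these is day 25, which is the earliest plumbing rough-in can start.

25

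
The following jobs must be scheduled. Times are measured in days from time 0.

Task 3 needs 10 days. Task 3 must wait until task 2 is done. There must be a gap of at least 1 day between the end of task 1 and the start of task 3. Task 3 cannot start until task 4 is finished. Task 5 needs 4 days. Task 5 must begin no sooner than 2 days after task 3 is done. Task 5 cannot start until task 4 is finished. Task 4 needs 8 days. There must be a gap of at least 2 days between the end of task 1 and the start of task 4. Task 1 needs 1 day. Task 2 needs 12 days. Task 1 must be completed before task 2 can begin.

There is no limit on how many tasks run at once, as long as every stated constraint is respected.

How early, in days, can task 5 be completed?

29

Task 1 has no prerequisites, so it starts at day 0 and finishes at day 1.
Task 4 cannot begin until task 1 (finishes day 1, plus 2-day gap → day 3). It runs from day 3 to 3 + 8 = day 11.
Task 2 waits on task 1 (finishes day 1), so it starts at day 1 and finishes at 1 + 12 = day 13.
Task 3 cannot start until task 2 (finishes day 13); task 1 (finishes day 1, plus 1-day gap → day 2); task 4 (finishes day 11). The controlling bound is day 13, so task 3 finishes at 13 + 10 = day 23.
Task 5 has to wait for task 3 (finishes day 23, plus 2-day gap → day 25); task 4 (finishes day 11). The latest of these is day 25, so task 5 runs day 25 to 25 + 4 = day 29.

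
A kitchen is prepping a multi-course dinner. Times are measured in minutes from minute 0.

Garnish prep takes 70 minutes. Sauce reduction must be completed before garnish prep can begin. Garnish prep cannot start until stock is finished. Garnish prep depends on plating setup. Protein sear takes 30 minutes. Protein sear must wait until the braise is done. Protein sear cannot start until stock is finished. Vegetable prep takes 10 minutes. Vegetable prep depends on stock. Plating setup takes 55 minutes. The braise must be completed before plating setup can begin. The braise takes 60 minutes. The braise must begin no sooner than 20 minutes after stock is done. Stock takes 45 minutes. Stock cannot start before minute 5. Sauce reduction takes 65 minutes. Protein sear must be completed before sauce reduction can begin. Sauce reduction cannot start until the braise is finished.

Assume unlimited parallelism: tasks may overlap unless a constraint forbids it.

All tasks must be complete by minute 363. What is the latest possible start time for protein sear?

198

To finish by minute 363, garnish prep (duration 70) must start no later than minute 293.
Sauce reduction feeds into garnish prep (must start by minute 293); so sauce reduction must finish by minute 293 and therefore start by minute 228.
Protein sear has to be done before sauce reduction (must start by minute 228). That means finishing by minute 228, i.e. starting by 228 − 30 = minute 198.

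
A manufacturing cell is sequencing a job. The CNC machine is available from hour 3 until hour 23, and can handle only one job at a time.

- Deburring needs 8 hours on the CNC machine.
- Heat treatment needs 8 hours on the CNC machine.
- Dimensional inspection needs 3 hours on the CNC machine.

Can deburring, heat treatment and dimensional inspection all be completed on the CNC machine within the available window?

Yes

The CNC machine window is 23 − 3 = 20 hours.
Running back to back, the jobs need 8 + 8 + 3 = 19 hours on the CNC machine.
Since 19 ≤ 20, they fit within the window.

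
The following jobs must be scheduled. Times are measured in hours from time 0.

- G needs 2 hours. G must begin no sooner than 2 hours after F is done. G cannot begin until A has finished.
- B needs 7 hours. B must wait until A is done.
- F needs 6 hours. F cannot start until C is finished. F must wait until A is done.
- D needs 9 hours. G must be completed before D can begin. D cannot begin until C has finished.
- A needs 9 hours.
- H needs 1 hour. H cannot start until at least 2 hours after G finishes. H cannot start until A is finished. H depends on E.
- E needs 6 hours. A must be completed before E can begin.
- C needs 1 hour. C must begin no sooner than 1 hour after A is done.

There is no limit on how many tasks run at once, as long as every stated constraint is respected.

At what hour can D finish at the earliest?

Nothing blocks A, so it runs from hour 0 to hour 9.
C waits on A (finishes hour 9, plus 1-hour gap → hour 10), so it starts at hour 10 and finishes at 10 + 1 = hour 11.
For F: C (finishes hour 11); A (finishes hour 9). Taking the maximum gives a start of hour 11, and it finishes at 11 + 6 = hour 17.
G needs all of F (finishes hour 17, plus 2-hour gap → hour 19); A (finishes hour 9). That puts its earliest start at hour 19; it finishes at 19 + 2 = hour 21.
D cannot start until G (finishes hour 21); C (finishes hour 11). The controlling bound is hour 21, so D finishes at 21 + 9 = hour 30.

30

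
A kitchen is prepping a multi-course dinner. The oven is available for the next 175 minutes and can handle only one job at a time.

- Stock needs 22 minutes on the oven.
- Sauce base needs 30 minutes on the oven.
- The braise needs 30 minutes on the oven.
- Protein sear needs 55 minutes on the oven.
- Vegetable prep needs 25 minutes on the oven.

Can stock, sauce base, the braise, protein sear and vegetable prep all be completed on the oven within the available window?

Yes

Running back to back, the jobs need 22 + 30 + 30 + 55 + 25 = 162 minutes on the oven.
Since 162 ≤ 175, they fit within the window.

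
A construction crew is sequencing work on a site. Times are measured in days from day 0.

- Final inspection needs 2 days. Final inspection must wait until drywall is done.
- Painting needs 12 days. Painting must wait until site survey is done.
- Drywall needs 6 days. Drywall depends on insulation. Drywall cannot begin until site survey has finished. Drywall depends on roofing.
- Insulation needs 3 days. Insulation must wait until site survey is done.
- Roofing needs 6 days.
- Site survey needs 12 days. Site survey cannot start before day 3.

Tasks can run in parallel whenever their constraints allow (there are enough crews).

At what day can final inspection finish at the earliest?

26

Nothing blocks roofing, so it runs from day 0 to day 6.
Site survey waits on its own release at day 3, so it starts at day 3 and finishes at 3 + 12 = day 15.
Insulation waits on site survey (finishes day 15), so it starts at day 15 and finishes at 15 + 3 = day 18.
Drywall needs all of insulation (finishes day 18); site survey (finishes day 15); roofing (finishes day 6). That puts its earliest start at day 18; it finishes at 18 + 6 = day 24.
Final inspection waits on drywall (finishes day 24), so it starts at day 24 and finishes at 24 + 2 = day 26.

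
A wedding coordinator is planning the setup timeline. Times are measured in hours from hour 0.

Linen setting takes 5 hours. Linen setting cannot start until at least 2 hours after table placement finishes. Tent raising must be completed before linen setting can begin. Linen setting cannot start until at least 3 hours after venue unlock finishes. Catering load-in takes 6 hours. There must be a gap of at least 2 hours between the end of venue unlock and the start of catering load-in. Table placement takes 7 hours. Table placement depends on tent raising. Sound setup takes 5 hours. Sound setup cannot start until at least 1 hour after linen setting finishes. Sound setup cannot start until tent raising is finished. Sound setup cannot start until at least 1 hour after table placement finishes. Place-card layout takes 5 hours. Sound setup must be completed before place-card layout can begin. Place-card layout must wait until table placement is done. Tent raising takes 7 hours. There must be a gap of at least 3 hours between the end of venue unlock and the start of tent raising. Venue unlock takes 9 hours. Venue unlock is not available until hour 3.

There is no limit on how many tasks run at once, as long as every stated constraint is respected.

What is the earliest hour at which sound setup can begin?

37

Venue unlock cannot begin until its own release at hour 3. It runs from hour 3 to 3 + 9 = hour 12.
Tent raising waits on venue unlock (finishes hour 12, plus 3-hour gap → hour 15), so it starts at hour 15 and finishes at 15 + 7 = hour 22.
Table placement waits on tent raising (finishes hour 22), so it starts at hour 22 and finishes at 22 + 7 = hour 29.
For linen setting: table placement (finishes hour 29, plus 2-hour gap → hour 31); tent raising (finishes hour 22); venue unlock (finishes hour 12, plus 3-hour gap → hour 15). Taking the maximum gives a start of hour 31, and it finishes at 31 + 5 = hour 36.
Sound setup waits on linen setting (finishes hour 36, plus 1-hour gap → hour 37); tent raising (finishes hour 22); table placement (finishes hour 29, plus 1-hour gap → hour 30). The latest of these is hour 37, which is the earliest sound setup can start.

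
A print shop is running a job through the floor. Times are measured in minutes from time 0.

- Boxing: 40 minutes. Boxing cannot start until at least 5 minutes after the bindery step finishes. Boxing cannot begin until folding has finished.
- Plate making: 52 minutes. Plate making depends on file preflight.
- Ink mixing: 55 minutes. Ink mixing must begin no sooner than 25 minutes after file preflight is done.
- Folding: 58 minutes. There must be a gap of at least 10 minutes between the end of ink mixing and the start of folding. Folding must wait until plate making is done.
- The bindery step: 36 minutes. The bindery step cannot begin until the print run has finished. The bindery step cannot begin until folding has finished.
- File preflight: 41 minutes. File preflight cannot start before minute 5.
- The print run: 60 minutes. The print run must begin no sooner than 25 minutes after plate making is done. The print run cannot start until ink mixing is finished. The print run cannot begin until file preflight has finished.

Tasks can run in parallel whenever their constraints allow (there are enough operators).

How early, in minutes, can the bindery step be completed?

After its own release at minute 5, file preflight can start at minute 5 and finishes at minute 46.
Ink mixing cannot begin until file preflight (finishes minute 46, plus 25-minute gap → minute 71). It runs from minute 71 to 71 + 55 = minute 126.
Plate making waits on file preflight (finishes minute 46), so it starts at minute 46 and finishes at 46 + 52 = minute 98.
Folding has to wait for ink mixing (finishes minute 126, plus 10-minute gap → minute 136); plate making (finishes minute 98). The latest of these is minute 136, so folding runs minute 136 to 136 + 58 = minute 194.
For the print run: plate making (finishes minute 98, plus 25-minute gap → minute 123); ink mixing (finishes minute 126); file preflight (finishes minute 46). Taking the maximum gives a start of minute 126, and it finishes at 126 + 60 = minute 186.
For the bindery step: the print run (finishes minute 186); folding (finishes minute 194). Taking the maximum gives a start of minute 194, and it finishes at 194 + 36 = minute 230.

230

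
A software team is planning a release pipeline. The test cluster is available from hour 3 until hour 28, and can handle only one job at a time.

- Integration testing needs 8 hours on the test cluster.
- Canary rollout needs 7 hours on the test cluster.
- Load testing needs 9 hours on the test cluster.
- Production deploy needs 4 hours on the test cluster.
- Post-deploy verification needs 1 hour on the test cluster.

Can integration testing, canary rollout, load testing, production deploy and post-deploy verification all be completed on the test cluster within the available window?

No

The test cluster window is 28 − 3 = 25 hours.
Running back to back, the jobs need 8 + 7 + 9 + 4 + 1 = 29 hours on the test cluster.
Since 29 > 25, they cannot all fit.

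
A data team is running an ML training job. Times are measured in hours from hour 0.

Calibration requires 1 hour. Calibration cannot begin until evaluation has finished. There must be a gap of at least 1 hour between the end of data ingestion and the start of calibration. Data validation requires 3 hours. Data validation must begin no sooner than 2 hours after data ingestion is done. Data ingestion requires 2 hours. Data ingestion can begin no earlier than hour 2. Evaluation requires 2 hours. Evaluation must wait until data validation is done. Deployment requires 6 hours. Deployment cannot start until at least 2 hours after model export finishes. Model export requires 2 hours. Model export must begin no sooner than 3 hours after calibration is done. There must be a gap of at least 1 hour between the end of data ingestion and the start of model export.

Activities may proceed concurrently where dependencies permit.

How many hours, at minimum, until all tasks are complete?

Data ingestion waits on its own release at hour 2, so it starts at hour 2 and finishes at 2 + 2 = hour 4.
Data validation waits on data ingestion (finishes hour 4, plus 2-hour gap → hour 6), so it starts at hour 6 and finishes at 6 + 3 = hour 9.
After data validation (finishes hour 9), evaluation can start at hour 9 and finishes at hour 11.
For calibration: evaluation (finishes hour 11); data ingestion (finishes hour 4, plus 1-hour gap → hour 5). Taking the maximum gives a start of hour 11, and it finishes at 11 + 1 = hour 12.
Model export needs all of calibration (finishes hour 12, plus 3-hour gap → hour 15); data ingestion (finishes hour 4, plus 1-hour gap → hour 5). That puts its earliest start at hour 15; it finishes at 15 + 2 = hour 17.
Deployment cannot begin until model export (finishes hour 17, plus 2-hour gap → hour 19). It runs from hour 19 to 19 + 6 = hour 25.
All tasks are finished once the last one completes. Finish times: Data ingestion at 4, Data validation at 9, Evaluation at 11, Calibration at 12, Model export at 17, Deployment at 25. The latest is hour 25.

25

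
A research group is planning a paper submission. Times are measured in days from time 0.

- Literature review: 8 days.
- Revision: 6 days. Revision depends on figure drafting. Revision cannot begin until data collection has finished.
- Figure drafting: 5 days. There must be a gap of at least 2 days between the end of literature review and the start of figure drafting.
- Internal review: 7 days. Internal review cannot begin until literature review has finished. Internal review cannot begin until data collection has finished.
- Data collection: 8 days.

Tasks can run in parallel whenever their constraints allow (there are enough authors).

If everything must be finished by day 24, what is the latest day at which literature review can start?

Nothing follows revision; the deadline of day 24 is its only limit. It must start by 24 − 6 = day 18.
Figure drafting feeds into revision (must start by day 18); so figure drafting must finish by day 18 and therefore start by day 13.
To finish by day 24, internal review (duration 7) must start no later than day 17.
For literature review: figure drafting (must start by day 13, minus 2-day gap → day 11); internal review (must start by day 17). The most restrictive is day 11; with an 8-day duration, literature review must start by day 3.

3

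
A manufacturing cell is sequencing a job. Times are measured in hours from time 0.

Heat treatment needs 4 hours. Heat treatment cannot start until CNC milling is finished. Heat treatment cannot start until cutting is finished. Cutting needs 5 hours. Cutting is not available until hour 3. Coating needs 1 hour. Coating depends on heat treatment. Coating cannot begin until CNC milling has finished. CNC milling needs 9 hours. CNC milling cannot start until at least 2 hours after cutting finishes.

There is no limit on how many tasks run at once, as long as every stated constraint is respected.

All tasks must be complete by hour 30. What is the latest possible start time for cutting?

Coating has no dependents, so it just needs to finish by hour 30. Starting by 30 − 1 = hour 29 achieves that.
Heat treatment has to be done before coating (must start by hour 29). That means finishing by hour 29, i.e. starting by 29 − 4 = hour 25.
For CNC milling: heat treatment (must start by hour 25); coating (must start by hour 29). The most restrictive is hour 25; with a 9-hour duration, CNC milling must start by hour 16.
Cutting has several dependents: CNC milling (must start by hour 16, minus 2-hour gap → hour 14); heat treatment (must start by hour 25). The earliest of those limits is hour 14, so cutting must start by 14 − 5 = hour 9.

9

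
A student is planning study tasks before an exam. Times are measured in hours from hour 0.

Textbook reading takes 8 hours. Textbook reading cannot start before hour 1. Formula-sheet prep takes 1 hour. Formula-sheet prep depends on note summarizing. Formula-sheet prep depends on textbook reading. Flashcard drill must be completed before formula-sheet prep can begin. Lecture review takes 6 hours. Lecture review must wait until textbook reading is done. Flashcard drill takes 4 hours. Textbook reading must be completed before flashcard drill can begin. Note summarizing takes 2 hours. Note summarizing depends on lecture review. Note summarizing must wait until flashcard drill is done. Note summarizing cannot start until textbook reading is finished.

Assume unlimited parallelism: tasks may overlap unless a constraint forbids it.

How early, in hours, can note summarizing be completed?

17

Textbook reading waits on its own release at hour 1, so it starts at hour 1 and finishes at 1 + 8 = hour 9.
Flashcard drill cannot begin until textbook reading (finishes hour 9). It runs from hour 9 to 9 + 4 = hour 13.
Lecture review cannot begin until textbook reading (finishes hour 9). It runs from hour 9 to 9 + 6 = hour 15.
For note summarizing: lecture review (finishes hour 15); flashcard drill (finishes hour 13); textbook reading (finishes hour 9). Taking the maximum gives a start of hour 15, and it finishes at 15 + 2 = hour 17.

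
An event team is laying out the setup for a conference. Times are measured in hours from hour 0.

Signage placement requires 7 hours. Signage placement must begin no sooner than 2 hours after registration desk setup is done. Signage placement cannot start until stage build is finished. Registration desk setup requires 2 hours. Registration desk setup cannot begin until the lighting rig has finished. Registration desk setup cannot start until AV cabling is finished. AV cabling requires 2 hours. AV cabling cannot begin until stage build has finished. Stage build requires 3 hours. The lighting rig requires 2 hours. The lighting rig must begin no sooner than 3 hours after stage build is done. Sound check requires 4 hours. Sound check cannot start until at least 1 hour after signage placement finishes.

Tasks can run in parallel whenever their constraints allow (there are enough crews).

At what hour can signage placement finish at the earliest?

Stage build can start immediately at hour 0; it finishes at hour 3.
AV cabling cannot begin until stage build (finishes hour 3). It runs from hour 3 to 3 + 2 = hour 5.
After stage build (finishes hour 3, plus 3-hour gap → hour 6), the lighting rig can start at hour 6 and finishes at hour 8.
For registration desk setup: the lighting rig (finishes hour 8); AV cabling (finishes hour 5). Taking the maximum gives a start of hour 8, and it finishes at 8 + 2 = hour 10.
For signage placement: registration desk setup (finishes hour 10, plus 2-hour gap → hour 12); stage build (finishes hour 3). Taking the maximum gives a start of hour 12, and it finishes at 12 + 7 = hour 19.

19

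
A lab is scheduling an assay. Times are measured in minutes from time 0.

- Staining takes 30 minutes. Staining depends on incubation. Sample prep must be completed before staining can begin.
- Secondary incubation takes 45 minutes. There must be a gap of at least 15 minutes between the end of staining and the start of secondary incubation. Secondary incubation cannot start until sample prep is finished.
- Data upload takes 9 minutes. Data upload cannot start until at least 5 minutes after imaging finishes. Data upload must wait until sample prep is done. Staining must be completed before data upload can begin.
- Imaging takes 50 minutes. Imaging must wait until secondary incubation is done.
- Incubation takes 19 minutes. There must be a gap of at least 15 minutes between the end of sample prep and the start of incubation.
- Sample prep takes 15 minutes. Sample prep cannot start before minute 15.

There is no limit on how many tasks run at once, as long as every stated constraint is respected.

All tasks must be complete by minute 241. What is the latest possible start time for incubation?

To finish by minute 241, data upload (duration 9) must start no later than minute 232.
Imaging feeds into data upload (must start by minute 232, minus 5-minute gap → minute 227); so imaging must finish by minute 227 and therefore start by minute 177.
Secondary incubation feeds into imaging (must start by minute 177); so secondary incubation must finish by minute 177 and therefore start by minute 132.
Staining must finish in time for secondary incubation (must start by minute 132, minus 15-minute gap → minute 117); data upload (must start by minute 232). The tightest is minute 117, so staining must start by 117 − 30 = minute 87.
Incubation has to be done before staining (must start by minute 87). That means finishing by minute 87, i.e. starting by 87 − 19 = minute 68.

68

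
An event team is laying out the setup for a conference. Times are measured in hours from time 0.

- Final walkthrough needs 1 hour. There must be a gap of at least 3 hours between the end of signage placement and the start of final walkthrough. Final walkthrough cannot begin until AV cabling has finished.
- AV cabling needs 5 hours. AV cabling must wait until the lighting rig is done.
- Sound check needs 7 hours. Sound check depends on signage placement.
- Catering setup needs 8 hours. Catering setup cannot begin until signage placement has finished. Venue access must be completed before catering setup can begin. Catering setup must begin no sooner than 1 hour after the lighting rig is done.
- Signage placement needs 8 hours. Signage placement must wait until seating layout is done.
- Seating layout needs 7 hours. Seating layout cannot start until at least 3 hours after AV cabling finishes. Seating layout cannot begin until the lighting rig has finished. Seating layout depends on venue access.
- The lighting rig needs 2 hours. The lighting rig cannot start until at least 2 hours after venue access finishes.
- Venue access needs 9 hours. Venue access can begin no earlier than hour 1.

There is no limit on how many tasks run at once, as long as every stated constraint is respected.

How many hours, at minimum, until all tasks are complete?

45

After its own release at hour 1, venue access can start at hour 1 and finishes at hour 10.
The lighting rig cannot begin until venue access (finishes hour 10, plus 2-hour gap → hour 12). It runs from hour 12 to 12 + 2 = hour 14.
AV cabling waits on the lighting rig (finishes hour 14), so it starts at hour 14 and finishes at 14 + 5 = hour 19.
For seating layout: AV cabling (finishes hour 19, plus 3-hour gap → hour 22); the lighting rig (finishes hour 14); venue access (finishes hour 10). Taking the maximum gives a start of hour 22, and it finishes at 22 + 7 = hour 29.
After seating layout (finishes hour 29), signage placement can start at hour 29 and finishes at hour 37.
Final walkthrough cannot start until signage placement (finishes hour 37, plus 3-hour gap → hour 40); AV cabling (finishes hour 19). The controlling bound is hour 40, so final walkthrough finishes at 40 + 1 = hour 41.
After signage placement (finishes hour 37), sound check can start at hour 37 and finishes at hour 44.
Catering setup needs all of signage placement (finishes hour 37); venue access (finishes hour 10); the lighting rig (finishes hour 14, plus 1-hour gap → hour 15). That puts its earliest start at hour 37; it finishes at 37 + 8 = hour 45.
All tasks are finished once the last one completes. Finish times: Venue access at 10, The lighting rig at 14, AV cabling at 19, Seating layout at 29, Signage placement at 37, Catering setup at 45, Sound check at 44, Final walkthrough at 41. The latest is hour 45.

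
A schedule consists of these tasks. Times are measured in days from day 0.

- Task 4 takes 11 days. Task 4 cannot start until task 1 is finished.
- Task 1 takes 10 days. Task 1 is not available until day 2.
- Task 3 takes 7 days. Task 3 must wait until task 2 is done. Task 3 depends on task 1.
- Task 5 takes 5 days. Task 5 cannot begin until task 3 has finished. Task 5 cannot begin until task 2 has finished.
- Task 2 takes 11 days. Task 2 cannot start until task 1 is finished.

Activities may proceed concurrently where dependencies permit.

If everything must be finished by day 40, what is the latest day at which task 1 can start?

7

To finish by day 40, task 5 (duration 5) must start no later than day 35.
Task 3 feeds into task 5 (must start by day 35); so task 3 must finish by day 35 and therefore start by day 28.
Task 2 feeds task 3 (must start by day 28); task 5 (must start by day 35). Taking the minimum, task 2 must finish by day 28 and start by 28 − 11 = day 17.
Task 4 must finish by day 40; it takes 11 days, so it must start by 40 − 11 = day 29.
Task 1 must finish in time for task 2 (must start by day 17); task 3 (must start by day 28); task 4 (must start by day 29). The tightest is day 17, so task 1 must start by 17 − 10 = day 7.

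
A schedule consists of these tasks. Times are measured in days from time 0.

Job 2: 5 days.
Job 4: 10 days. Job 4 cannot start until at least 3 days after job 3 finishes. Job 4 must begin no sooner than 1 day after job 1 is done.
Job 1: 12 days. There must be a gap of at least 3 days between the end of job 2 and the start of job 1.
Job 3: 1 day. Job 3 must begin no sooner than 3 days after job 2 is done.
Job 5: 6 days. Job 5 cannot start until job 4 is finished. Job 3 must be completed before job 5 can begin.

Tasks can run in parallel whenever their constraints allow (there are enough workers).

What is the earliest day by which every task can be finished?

Job 2 has no prerequisites, so it starts at day 0 and finishes at day 5.
After job 2 (finishes day 5, plus 3-day gap → day 8), job 3 can start at day 8 and finishes at day 9.
Job 1 cannot begin until job 2 (finishes day 5, plus 3-day gap → day 8). It runs from day 8 to 8 + 12 = day 20.
Job 4 has to wait for job 3 (finishes day 9, plus 3-day gap → day 12); job 1 (finishes day 20, plus 1-day gap → day 21). The latest of these is day 21, so job 4 runs day 21 to 21 + 10 = day 31.
For job 5: job 4 (finishes day 31); job 3 (finishes day 9). Taking the maximum gives a start of day 31, and it finishes at 31 + 6 = day 37.
All tasks are finished once the last one completes. Finish times: Job 1 at 20, Job 2 at 5, Job 3 at 9, Job 4 at 31, Job 5 at 37. The latest is day 37.

37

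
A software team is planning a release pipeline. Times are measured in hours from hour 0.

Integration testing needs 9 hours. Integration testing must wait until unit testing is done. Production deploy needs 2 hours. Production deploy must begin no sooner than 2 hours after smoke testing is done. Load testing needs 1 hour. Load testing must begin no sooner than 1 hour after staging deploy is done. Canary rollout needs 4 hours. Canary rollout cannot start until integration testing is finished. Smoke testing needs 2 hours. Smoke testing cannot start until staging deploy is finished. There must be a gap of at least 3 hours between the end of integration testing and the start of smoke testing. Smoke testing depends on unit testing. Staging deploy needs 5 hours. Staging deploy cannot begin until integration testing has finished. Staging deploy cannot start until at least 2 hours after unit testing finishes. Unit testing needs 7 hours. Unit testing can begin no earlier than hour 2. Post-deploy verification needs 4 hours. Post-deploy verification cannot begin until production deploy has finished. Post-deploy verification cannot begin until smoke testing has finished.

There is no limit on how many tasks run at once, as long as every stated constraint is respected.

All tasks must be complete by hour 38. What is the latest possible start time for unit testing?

7

Nothing follows post-deploy verification; the deadline of hour 38 is its only limit. It must start by 38 − 4 = hour 34.
Production deploy has to be done before post-deploy verification (must start by hour 34). That means finishing by hour 34, i.e. starting by 34 − 2 = hour 32.
Smoke testing must finish in time for production deploy (must start by hour 32, minus 2-hour gap → hour 30); post-deploy verification (must start by hour 34). The tightest is hour 30, so smoke testing must start by 30 − 2 = hour 28.
Nothing follows load testing; the deadline of hour 38 is its only limit. It must start by 38 − 1 = hour 37.
For staging deploy: smoke testing (must start by hour 28); load testing (must start by hour 37, minus 1-hour gap → hour 36). The most restrictive is hour 28; with a 5-hour duration, staging deploy must start by hour 23.
Nothing follows canary rollout; the deadline of hour 38 is its only limit. It must start by 38 − 4 = hour 34.
Integration testing must finish in time for staging deploy (must start by hour 23); smoke testing (must start by hour 28, minus 3-hour gap → hour 25); canary rollout (must start by hour 34). The tightest is hour 23, so integration testing must start by 23 − 9 = hour 14.
For unit testing: integration testing (must start by hour 14); staging deploy (must start by hour 23, minus 2-hour gap → hour 21); smoke testing (must start by hour 28). The most restrictive is hour 14; with a 7-hour duration, unit testing must start by hour 7.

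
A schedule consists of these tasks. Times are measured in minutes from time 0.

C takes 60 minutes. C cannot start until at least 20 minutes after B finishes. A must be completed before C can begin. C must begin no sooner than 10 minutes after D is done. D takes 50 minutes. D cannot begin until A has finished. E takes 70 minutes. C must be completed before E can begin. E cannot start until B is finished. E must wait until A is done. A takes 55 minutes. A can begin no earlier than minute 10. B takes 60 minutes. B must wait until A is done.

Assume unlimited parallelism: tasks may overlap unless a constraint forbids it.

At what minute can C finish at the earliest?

205

A cannot begin until its own release at minute 10. It runs from minute 10 to 10 + 55 = minute 65.
After A (finishes minute 65), D can start at minute 65 and finishes at minute 115.
After A (finishes minute 65), B can start at minute 65 and finishes at minute 125.
C has to wait for B (finishes minute 125, plus 20-minute gap → minute 145); A (finishes minute 65); D (finishes minute 115, plus 10-minute gap → minute 125). The latest of these is minute 145, so C runs minute 145 to 145 + 60 = minute 205.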